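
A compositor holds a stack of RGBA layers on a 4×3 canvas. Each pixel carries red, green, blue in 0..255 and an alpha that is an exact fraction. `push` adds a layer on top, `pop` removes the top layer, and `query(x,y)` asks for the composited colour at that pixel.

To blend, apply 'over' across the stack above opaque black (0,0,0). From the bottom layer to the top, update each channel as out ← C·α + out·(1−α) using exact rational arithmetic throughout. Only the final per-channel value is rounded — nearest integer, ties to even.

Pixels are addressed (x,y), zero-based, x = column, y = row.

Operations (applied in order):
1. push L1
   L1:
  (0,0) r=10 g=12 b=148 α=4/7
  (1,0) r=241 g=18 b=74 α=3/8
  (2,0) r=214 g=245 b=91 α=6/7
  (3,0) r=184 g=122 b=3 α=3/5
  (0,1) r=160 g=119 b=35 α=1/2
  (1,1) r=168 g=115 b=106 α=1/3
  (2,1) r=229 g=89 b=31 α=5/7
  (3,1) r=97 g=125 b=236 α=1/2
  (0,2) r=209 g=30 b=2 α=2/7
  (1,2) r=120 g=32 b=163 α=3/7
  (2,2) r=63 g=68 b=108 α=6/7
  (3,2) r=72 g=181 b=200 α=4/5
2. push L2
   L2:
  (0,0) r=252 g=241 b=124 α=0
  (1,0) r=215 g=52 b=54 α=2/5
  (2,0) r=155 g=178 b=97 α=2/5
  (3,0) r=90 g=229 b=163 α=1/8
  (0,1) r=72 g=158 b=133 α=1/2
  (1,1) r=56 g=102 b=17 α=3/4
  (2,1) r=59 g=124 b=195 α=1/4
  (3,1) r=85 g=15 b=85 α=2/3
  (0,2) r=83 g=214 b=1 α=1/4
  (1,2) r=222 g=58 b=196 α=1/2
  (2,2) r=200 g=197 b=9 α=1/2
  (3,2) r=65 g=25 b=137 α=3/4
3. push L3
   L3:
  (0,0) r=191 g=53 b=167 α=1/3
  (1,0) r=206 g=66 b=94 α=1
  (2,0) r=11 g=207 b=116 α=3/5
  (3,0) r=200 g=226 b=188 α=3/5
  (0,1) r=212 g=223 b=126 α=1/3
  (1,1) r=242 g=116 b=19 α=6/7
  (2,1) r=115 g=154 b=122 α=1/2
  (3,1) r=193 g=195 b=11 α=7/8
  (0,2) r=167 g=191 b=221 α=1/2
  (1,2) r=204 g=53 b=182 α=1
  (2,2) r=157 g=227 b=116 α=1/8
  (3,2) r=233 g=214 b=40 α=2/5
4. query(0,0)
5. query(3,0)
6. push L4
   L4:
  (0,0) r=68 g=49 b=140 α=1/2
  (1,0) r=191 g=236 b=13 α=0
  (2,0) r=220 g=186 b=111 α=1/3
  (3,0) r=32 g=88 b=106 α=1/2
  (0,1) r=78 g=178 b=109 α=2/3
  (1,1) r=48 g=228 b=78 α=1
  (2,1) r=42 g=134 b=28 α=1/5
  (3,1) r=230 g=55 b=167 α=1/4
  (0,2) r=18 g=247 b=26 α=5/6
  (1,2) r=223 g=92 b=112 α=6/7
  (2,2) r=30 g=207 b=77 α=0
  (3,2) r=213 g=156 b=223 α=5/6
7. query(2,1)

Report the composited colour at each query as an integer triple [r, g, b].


(0,0) stack=L1,L2,L3; from [0,0,0]:
after L1 α=4/7: [40/7, 48/7, 592/7]
after L2 α=0: [40/7, 48/7, 592/7]
after L3 α=1/3: [1417/21, 467/21, 2353/21]
= [67, 22, 112]

at x=3,y=0 over L1,L2,L3:
L1 α=3/5: [552/5, 366/5, 9/5]
L2 α=1/8: [2157/20, 3707/40, 439/20]
L3 α=3/5: [8157/50, 17267/100, 6079/50]
rounded: [163, 173, 122]

(2,1) stack=L1,L2,L3,L4; from [0,0,0]:
+L1 (α=5/7) → [1145/7, 445/7, 155/7]
+L2 (α=1/4) → [962/7, 2203/28, 915/14]
+L3 (α=1/2) → [1767/14, 6515/56, 2623/28]
+L4 (α=1/5) → [3828/35, 8391/70, 2819/35]
→ [109, 120, 81]


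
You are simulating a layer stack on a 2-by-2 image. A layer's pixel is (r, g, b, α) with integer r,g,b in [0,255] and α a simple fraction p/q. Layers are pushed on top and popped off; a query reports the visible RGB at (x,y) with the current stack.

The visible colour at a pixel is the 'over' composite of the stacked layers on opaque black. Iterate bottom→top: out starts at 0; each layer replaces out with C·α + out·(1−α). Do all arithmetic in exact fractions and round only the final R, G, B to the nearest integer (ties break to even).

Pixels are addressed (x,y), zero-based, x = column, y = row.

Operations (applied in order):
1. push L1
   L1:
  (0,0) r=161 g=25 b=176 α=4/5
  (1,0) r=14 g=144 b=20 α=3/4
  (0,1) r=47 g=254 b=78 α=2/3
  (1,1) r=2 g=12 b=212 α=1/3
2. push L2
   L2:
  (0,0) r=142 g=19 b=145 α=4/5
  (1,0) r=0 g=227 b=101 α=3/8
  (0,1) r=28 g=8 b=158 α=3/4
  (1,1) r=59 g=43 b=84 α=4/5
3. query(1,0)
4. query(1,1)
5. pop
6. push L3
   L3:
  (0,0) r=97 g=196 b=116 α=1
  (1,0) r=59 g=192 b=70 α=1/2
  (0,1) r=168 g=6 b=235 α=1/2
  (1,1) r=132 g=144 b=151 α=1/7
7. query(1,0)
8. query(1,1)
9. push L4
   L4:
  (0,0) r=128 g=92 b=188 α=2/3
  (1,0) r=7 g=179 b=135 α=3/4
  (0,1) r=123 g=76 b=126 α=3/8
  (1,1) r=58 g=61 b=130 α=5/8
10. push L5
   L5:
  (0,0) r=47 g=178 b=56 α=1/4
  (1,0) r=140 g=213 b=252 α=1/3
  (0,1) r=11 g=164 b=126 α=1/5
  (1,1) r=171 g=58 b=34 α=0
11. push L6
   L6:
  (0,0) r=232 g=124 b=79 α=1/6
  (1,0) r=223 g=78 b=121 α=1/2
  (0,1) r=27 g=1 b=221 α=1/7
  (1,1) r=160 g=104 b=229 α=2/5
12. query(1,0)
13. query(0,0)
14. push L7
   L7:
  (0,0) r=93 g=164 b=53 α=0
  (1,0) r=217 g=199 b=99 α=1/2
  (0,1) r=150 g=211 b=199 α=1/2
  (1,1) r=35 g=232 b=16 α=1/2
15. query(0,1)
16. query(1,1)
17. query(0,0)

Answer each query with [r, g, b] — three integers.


at x=1,y=0 over L1,L2:
L1 α=3/4: [21/2, 108, 15]
L2 α=3/8: [105/16, 1221/8, 189/4]
rounded: [7, 153, 47]

query (1,1) [L1,L2] — begin 0,0,0
after L1 α=1/3: [2/3, 4, 212/3]
after L2 α=4/5: [142/3, 176/5, 244/3]
= [47, 35, 81]

query (1,0) [L1,L3] — begin 0,0,0
L1 α=3/4: [21/2, 108, 15]
L3 α=1/2: [139/4, 150, 85/2]
= [35, 150, 42]

(1,1) stack=L1,L3; from [0,0,0]:
after L1 α=1/3: [2/3, 4, 212/3]
after L3 α=1/7: [136/7, 24, 575/7]
= [19, 24, 82]

at x=1,y=0 over L1,L3,L4,L5,L6:
+L1 (α=3/4) → [21/2, 108, 15]
+L3 (α=1/2) → [139/4, 150, 85/2]
+L4 (α=3/4) → [223/16, 687/4, 895/8]
+L5 (α=1/3) → [1343/24, 371/2, 1903/12]
+L6 (α=1/2) → [6695/48, 527/4, 3355/24]
= [139, 132, 140]

at x=0,y=0 over L1,L3,L4,L5,L6:
+L1 (α=4/5) → [644/5, 20, 704/5]
+L3 (α=1) → [97, 196, 116]
+L4 (α=2/3) → [353/3, 380/3, 164]
+L5 (α=1/4) → [100, 279/2, 137]
+L6 (α=1/6) → [122, 1643/12, 382/3]
rounded: [122, 137, 127]

(0,1) stack=L1,L3,L4,L5,L6,L7; from [0,0,0]:
+L1 (α=2/3) → [94/3, 508/3, 52]
+L3 (α=1/2) → [299/3, 263/3, 287/2]
+L4 (α=3/8) → [1301/12, 1999/24, 2191/16]
+L5 (α=1/5) → [1334/15, 2983/30, 539/4]
+L6 (α=1/7) → [2803/35, 2988/35, 2059/14]
+L7 (α=1/2) → [8053/70, 10373/70, 4845/28]
= [115, 148, 173]

at x=1,y=1 over L1,L3,L4,L5,L6,L7:
+L1 (α=1/3) → [2/3, 4, 212/3]
+L3 (α=1/7) → [136/7, 24, 575/7]
+L4 (α=5/8) → [1219/28, 377/8, 6275/56]
+L5 (α=0) → [1219/28, 377/8, 6275/56]
+L6 (α=2/5) → [12617/140, 559/8, 44473/280]
+L7 (α=1/2) → [17517/280, 2415/16, 48953/560]
rounded: [63, 151, 87]

(0,0) stack=L1,L3,L4,L5,L6,L7; from [0,0,0]:
+L1 (α=4/5) → [644/5, 20, 704/5]
+L3 (α=1) → [97, 196, 116]
+L4 (α=2/3) → [353/3, 380/3, 164]
+L5 (α=1/4) → [100, 279/2, 137]
+L6 (α=1/6) → [122, 1643/12, 382/3]
+L7 (α=0) → [122, 1643/12, 382/3]
= [122, 137, 127]


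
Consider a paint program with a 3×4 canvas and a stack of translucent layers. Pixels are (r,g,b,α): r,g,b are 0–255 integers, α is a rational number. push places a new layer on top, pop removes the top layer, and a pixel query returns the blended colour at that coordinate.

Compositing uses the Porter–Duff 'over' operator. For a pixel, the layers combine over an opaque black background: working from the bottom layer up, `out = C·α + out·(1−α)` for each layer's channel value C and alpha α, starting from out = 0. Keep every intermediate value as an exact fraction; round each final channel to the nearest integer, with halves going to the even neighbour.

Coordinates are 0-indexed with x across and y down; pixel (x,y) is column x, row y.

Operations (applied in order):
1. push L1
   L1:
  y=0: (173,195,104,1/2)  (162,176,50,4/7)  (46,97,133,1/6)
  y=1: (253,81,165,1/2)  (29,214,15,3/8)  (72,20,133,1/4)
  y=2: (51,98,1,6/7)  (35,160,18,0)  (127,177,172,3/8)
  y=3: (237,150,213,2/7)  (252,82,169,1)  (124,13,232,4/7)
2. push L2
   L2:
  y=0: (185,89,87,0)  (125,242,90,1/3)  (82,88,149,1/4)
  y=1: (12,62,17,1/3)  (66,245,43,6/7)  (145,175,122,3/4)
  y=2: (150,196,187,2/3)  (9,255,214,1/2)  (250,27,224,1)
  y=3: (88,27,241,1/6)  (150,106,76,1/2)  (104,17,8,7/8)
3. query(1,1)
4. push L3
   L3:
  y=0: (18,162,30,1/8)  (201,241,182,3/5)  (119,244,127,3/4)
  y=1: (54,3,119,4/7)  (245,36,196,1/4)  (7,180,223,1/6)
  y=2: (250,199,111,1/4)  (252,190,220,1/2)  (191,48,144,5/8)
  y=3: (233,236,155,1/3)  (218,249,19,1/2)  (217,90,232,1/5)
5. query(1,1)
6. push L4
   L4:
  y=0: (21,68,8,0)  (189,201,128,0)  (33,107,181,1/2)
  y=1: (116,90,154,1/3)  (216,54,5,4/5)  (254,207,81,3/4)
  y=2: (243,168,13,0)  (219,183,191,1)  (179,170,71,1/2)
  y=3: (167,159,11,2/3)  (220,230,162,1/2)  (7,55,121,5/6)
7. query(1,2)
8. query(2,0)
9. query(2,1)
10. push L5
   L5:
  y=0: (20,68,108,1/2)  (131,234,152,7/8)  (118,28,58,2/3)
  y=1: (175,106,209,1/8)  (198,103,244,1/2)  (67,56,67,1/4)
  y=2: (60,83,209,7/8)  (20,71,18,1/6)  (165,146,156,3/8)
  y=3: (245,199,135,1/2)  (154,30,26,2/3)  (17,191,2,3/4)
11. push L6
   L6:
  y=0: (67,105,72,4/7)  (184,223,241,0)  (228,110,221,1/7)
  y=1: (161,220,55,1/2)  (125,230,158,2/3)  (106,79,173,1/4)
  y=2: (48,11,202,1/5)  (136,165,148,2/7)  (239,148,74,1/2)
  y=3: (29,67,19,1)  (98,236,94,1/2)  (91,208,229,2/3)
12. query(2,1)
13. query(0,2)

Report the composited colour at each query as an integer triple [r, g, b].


query (1,1) [L1,L2] — begin 0,0,0
L1 α=3/8: [87/8, 321/4, 45/8]
L2 α=6/7: [465/8, 6201/28, 2109/56]
→ [58, 221, 38]

query (1,1) [L1,L2,L3] — begin 0,0,0
+L1 (α=3/8) → [87/8, 321/4, 45/8]
+L2 (α=6/7) → [465/8, 6201/28, 2109/56]
+L3 (α=1/4) → [3355/32, 19611/112, 17303/224]
→ [105, 175, 77]

(1,2) stack=L1,L2,L3,L4; from [0,0,0]:
+L1 (α=0) → [0, 0, 0]
+L2 (α=1/2) → [9/2, 255/2, 107]
+L3 (α=1/2) → [513/4, 635/4, 327/2]
+L4 (α=1) → [219, 183, 191]
rounded: [219, 183, 191]

at x=2,y=0 over L1,L2,L3,L4:
+L1 (α=1/6) → [23/3, 97/6, 133/6]
+L2 (α=1/4) → [105/4, 273/8, 431/8]
+L3 (α=3/4) → [1533/16, 6129/32, 3479/32]
+L4 (α=1/2) → [2061/32, 9553/64, 9271/64]
→ [64, 149, 145]

query (2,1) [L1,L2,L3,L4] — begin 0,0,0
L1 α=1/4: [18, 5, 133/4]
L2 α=3/4: [453/4, 265/2, 1597/16]
L3 α=1/6: [2293/24, 1685/12, 3851/32]
L4 α=3/4: [20581/96, 9137/48, 11627/128]
= [214, 190, 91]

(2,1) stack=L1,L2,L3,L4,L5,L6; from [0,0,0]:
+L1 (α=1/4) → [18, 5, 133/4]
+L2 (α=3/4) → [453/4, 265/2, 1597/16]
+L3 (α=1/6) → [2293/24, 1685/12, 3851/32]
+L4 (α=3/4) → [20581/96, 9137/48, 11627/128]
+L5 (α=1/4) → [22725/128, 10033/64, 43457/512]
+L6 (α=1/4) → [81743/512, 35155/256, 218947/2048]
→ [160, 137, 107]

(0,2) stack=L1,L2,L3,L4,L5,L6; from [0,0,0]:
+L1 (α=6/7) → [306/7, 84, 6/7]
+L2 (α=2/3) → [802/7, 476/3, 2624/21]
+L3 (α=1/4) → [1039/7, 675/4, 3401/28]
+L4 (α=0) → [1039/7, 675/4, 3401/28]
+L5 (α=7/8) → [3979/56, 2999/32, 44365/224]
+L6 (α=1/5) → [4651/70, 3087/40, 55677/280]
rounded: [66, 77, 199]


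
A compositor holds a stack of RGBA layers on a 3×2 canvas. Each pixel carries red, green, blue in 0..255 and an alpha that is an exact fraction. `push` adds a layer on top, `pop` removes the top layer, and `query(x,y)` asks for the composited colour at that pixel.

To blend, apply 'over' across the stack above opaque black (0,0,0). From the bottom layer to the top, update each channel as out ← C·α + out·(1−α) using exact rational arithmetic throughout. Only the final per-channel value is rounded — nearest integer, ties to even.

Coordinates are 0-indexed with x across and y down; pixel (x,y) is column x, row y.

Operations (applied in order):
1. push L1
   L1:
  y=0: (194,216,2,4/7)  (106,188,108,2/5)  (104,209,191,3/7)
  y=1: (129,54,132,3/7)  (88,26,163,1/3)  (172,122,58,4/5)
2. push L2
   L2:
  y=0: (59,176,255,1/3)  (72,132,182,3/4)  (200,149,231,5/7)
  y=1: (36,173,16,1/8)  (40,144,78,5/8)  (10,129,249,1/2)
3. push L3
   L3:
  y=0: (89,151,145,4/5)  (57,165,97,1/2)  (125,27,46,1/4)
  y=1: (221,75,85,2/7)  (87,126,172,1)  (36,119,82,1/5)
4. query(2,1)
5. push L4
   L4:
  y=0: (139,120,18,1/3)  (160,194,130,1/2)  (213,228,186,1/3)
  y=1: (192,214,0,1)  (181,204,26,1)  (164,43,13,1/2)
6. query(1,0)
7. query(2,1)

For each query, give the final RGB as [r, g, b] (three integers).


query (2,1) [L1,L2,L3] — begin 0,0,0
L1 α=4/5: [688/5, 488/5, 232/5]
L2 α=1/2: [369/5, 1133/10, 1477/10]
L3 α=1/5: [1656/25, 2861/25, 3364/25]
rounded: [66, 114, 135]

(1,0) stack=L1,L2,L3,L4; from [0,0,0]:
+L1 (α=2/5) → [212/5, 376/5, 216/5]
+L2 (α=3/4) → [323/5, 589/5, 1473/10]
+L3 (α=1/2) → [304/5, 707/5, 2443/20]
+L4 (α=1/2) → [552/5, 1677/10, 5043/40]
= [110, 168, 126]

query (2,1) [L1,L2,L3,L4] — begin 0,0,0
after L1 α=4/5: [688/5, 488/5, 232/5]
after L2 α=1/2: [369/5, 1133/10, 1477/10]
after L3 α=1/5: [1656/25, 2861/25, 3364/25]
after L4 α=1/2: [2878/25, 1968/25, 3689/50]
→ [115, 79, 74]


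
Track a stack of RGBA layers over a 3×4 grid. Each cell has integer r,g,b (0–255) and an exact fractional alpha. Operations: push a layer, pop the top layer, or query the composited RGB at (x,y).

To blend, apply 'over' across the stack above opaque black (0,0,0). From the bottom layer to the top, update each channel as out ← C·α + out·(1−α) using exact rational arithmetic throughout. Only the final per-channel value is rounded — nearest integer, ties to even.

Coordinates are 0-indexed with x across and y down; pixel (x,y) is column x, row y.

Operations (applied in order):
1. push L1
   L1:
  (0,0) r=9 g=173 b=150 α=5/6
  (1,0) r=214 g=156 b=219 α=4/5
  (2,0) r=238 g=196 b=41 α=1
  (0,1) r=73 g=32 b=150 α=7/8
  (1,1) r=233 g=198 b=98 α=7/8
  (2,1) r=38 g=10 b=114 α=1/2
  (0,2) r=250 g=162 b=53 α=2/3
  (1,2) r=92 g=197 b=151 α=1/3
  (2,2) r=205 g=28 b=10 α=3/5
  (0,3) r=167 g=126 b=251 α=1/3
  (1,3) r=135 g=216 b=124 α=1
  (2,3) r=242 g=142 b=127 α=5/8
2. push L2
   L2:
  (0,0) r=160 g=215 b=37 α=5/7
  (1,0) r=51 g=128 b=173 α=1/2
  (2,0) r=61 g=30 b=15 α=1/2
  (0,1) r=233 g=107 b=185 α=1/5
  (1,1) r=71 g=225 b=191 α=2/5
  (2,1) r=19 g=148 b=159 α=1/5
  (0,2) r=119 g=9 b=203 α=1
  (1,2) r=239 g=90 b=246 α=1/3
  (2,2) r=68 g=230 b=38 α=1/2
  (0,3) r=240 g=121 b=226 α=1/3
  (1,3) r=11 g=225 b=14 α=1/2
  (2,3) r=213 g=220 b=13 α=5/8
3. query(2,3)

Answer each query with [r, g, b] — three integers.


at x=2,y=3 over L1,L2:
after L1 α=5/8: [605/4, 355/4, 635/8]
after L2 α=5/8: [6075/32, 5465/32, 2425/64]
→ [190, 171, 38]


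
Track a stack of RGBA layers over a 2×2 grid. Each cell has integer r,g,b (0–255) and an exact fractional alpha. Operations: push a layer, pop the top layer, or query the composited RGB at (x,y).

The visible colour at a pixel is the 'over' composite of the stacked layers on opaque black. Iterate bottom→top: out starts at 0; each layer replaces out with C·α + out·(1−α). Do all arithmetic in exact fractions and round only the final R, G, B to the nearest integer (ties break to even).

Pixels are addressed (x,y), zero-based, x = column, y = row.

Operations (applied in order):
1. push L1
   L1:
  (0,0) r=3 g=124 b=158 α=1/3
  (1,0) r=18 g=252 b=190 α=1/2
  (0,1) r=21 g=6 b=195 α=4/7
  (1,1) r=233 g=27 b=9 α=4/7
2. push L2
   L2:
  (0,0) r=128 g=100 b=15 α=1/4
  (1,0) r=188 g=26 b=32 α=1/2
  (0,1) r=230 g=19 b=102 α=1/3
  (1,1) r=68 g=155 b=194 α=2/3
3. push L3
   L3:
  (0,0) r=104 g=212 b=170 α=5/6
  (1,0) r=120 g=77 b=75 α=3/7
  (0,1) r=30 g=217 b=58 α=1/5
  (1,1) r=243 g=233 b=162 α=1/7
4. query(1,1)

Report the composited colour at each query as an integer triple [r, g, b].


at x=1,y=1 over L1,L2,L3:
+L1 (α=4/7) → [932/7, 108/7, 36/7]
+L2 (α=2/3) → [628/7, 2278/21, 2752/21]
+L3 (α=1/7) → [5469/49, 6187/49, 6638/49]
rounded: [112, 126, 135]


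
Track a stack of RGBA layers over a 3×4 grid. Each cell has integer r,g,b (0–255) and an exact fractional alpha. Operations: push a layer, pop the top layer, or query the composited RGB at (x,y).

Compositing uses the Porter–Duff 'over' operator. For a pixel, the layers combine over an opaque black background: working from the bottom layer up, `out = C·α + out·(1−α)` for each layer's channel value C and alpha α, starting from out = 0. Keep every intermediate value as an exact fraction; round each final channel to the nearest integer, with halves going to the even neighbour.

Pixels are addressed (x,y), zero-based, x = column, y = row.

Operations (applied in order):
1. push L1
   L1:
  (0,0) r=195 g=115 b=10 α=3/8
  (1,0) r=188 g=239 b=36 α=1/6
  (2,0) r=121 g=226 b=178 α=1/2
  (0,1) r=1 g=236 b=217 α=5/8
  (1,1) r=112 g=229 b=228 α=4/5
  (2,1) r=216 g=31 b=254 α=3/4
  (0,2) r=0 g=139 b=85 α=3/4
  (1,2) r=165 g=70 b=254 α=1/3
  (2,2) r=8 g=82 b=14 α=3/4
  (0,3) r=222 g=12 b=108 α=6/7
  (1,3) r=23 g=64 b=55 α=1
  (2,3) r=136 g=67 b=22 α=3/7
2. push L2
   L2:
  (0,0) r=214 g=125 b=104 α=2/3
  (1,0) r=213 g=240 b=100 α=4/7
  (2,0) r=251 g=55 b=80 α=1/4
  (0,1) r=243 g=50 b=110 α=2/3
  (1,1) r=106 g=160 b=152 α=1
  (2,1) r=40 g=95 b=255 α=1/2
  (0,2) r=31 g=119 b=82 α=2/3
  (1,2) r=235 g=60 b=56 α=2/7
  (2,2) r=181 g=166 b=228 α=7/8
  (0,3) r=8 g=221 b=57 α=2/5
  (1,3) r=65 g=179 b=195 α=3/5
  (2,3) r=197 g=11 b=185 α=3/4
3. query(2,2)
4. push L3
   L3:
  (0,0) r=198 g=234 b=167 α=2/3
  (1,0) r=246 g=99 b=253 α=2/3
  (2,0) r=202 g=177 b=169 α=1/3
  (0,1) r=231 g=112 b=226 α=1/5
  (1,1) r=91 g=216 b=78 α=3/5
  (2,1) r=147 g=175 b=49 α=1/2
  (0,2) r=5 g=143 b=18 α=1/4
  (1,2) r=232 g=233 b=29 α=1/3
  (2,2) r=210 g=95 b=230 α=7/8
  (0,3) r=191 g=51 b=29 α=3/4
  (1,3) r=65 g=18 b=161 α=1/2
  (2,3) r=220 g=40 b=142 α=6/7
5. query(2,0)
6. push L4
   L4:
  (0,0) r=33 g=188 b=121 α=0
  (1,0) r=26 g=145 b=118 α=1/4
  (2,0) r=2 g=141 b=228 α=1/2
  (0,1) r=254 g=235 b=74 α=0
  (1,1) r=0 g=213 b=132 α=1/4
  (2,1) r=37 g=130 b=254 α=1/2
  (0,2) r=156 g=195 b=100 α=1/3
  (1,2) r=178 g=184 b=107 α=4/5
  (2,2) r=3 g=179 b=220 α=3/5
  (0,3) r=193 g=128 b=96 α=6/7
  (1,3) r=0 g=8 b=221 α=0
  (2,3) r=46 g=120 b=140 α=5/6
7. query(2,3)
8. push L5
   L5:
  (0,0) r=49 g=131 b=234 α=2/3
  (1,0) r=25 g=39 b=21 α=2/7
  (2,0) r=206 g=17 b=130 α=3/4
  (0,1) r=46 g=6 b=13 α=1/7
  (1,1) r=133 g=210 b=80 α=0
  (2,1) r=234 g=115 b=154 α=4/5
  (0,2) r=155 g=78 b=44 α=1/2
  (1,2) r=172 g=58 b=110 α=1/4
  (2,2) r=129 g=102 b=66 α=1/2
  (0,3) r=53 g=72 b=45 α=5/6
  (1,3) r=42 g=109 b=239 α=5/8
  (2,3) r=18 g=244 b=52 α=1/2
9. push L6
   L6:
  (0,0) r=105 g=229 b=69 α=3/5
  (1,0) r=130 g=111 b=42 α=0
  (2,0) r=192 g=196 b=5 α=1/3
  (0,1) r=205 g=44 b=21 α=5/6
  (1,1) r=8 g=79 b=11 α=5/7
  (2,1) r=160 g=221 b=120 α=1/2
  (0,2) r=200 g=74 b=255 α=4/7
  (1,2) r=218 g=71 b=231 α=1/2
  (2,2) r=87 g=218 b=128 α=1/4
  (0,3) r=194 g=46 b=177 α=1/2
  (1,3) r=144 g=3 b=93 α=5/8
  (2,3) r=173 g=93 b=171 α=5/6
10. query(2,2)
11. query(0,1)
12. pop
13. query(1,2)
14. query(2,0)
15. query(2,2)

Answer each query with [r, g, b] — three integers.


(2,2) stack=L1,L2; from [0,0,0]:
L1 α=3/4: [6, 123/2, 21/2]
L2 α=7/8: [1273/8, 2447/16, 3213/16]
rounded: [159, 153, 201]

(2,0) stack=L1,L2,L3; from [0,0,0]:
L1 α=1/2: [121/2, 113, 89]
L2 α=1/4: [865/8, 197/2, 347/4]
L3 α=1/3: [1673/12, 374/3, 685/6]
= [139, 125, 114]

query (2,3) [L1,L2,L3,L4] — begin 0,0,0
+L1 (α=3/7) → [408/7, 201/7, 66/7]
+L2 (α=3/4) → [4545/28, 108/7, 3951/28]
+L3 (α=6/7) → [41505/196, 1788/49, 27807/196]
+L4 (α=5/6) → [86585/1176, 5198/49, 165007/1176]
→ [74, 106, 140]

query (2,2) [L1,L2,L3,L4,L5,L6] — begin 0,0,0
+L1 (α=3/4) → [6, 123/2, 21/2]
+L2 (α=7/8) → [1273/8, 2447/16, 3213/16]
+L3 (α=7/8) → [13033/64, 13087/128, 28973/128]
+L4 (α=3/5) → [13321/160, 9491/64, 71213/320]
+L5 (α=1/2) → [33961/320, 16019/128, 92333/640]
+L6 (α=1/4) → [129723/1280, 75961/512, 358919/2560]
= [101, 148, 140]

(0,1) stack=L1,L2,L3,L4,L5,L6; from [0,0,0]:
+L1 (α=5/8) → [5/8, 295/2, 1085/8]
+L2 (α=2/3) → [3893/24, 165/2, 2845/24]
+L3 (α=1/5) → [5279/30, 442/5, 4201/30]
+L4 (α=0) → [5279/30, 442/5, 4201/30]
+L5 (α=1/7) → [787/5, 2682/35, 4266/35]
+L6 (α=5/6) → [2956/15, 5191/105, 2647/70]
rounded: [197, 49, 38]

at x=1,y=2 over L1,L2,L3,L4,L5:
L1 α=1/3: [55, 70/3, 254/3]
L2 α=2/7: [745/7, 710/21, 1606/21]
L3 α=1/3: [1038/7, 6313/63, 3821/63]
L4 α=4/5: [6022/35, 52681/315, 6157/63]
L5 α=1/4: [12043/70, 58771/420, 8467/84]
= [172, 140, 101]

(2,0) stack=L1,L2,L3,L4,L5; from [0,0,0]:
+L1 (α=1/2) → [121/2, 113, 89]
+L2 (α=1/4) → [865/8, 197/2, 347/4]
+L3 (α=1/3) → [1673/12, 374/3, 685/6]
+L4 (α=1/2) → [1697/24, 797/6, 2053/12]
+L5 (α=3/4) → [16529/96, 1103/24, 6733/48]
= [172, 46, 140]

(2,2) stack=L1,L2,L3,L4,L5; from [0,0,0]:
+L1 (α=3/4) → [6, 123/2, 21/2]
+L2 (α=7/8) → [1273/8, 2447/16, 3213/16]
+L3 (α=7/8) → [13033/64, 13087/128, 28973/128]
+L4 (α=3/5) → [13321/160, 9491/64, 71213/320]
+L5 (α=1/2) → [33961/320, 16019/128, 92333/640]
= [106, 125, 144]


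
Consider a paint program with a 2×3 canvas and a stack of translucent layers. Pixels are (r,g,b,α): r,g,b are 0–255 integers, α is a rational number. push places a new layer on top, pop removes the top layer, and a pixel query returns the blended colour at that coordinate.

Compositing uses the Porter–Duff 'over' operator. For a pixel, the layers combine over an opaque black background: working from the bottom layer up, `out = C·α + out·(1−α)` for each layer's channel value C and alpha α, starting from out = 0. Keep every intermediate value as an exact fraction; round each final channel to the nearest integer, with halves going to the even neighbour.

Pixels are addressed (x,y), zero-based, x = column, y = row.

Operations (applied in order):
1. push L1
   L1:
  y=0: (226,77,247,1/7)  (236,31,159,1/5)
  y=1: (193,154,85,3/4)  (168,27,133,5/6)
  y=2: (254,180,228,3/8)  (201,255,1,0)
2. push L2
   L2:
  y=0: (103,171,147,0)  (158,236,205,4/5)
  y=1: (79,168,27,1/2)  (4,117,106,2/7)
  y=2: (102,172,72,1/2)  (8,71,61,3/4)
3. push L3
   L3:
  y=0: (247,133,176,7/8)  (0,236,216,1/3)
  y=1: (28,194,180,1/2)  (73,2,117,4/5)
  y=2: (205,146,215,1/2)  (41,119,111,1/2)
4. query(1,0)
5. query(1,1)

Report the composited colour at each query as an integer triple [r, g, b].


(1,0) stack=L1,L2,L3; from [0,0,0]:
+L1 (α=1/5) → [236/5, 31/5, 159/5]
+L2 (α=4/5) → [3396/25, 4751/25, 4259/25]
+L3 (α=1/3) → [2264/25, 5134/25, 13918/75]
rounded: [91, 205, 186]

(1,1) stack=L1,L2,L3; from [0,0,0]:
L1 α=5/6: [140, 45/2, 665/6]
L2 α=2/7: [708/7, 99/2, 4597/42]
L3 α=4/5: [2752/35, 23/2, 24253/210]
= [79, 12, 115]


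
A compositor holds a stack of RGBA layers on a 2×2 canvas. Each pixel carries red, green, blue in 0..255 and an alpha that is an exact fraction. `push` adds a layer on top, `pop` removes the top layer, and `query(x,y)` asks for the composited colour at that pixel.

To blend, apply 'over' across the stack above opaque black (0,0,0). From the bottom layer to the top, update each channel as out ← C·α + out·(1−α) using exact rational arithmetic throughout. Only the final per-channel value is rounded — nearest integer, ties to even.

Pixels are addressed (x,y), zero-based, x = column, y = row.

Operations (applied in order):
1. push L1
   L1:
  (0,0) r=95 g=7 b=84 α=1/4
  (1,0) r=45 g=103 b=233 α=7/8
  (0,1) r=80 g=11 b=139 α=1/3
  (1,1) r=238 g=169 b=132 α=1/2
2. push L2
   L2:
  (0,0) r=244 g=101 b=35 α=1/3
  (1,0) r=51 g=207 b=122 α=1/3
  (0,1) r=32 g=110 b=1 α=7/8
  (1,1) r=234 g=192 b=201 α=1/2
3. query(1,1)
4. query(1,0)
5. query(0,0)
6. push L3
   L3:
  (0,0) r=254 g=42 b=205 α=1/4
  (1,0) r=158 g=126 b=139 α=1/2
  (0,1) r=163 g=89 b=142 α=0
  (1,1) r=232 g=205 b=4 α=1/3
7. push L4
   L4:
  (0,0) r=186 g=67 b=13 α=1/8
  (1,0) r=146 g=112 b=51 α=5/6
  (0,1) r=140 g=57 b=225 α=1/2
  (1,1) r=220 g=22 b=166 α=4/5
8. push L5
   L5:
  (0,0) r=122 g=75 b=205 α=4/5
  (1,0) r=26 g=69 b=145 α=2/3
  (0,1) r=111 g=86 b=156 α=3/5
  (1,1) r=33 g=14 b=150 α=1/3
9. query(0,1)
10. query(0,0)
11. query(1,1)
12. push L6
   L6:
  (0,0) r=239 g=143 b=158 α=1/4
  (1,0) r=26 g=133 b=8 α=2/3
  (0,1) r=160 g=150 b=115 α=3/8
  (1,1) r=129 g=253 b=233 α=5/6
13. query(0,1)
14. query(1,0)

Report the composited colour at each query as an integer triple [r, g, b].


(1,1) stack=L1,L2; from [0,0,0]:
+L1 (α=1/2) → [119, 169/2, 66]
+L2 (α=1/2) → [353/2, 553/4, 267/2]
rounded: [176, 138, 134]

at x=1,y=0 over L1,L2:
+L1 (α=7/8) → [315/8, 721/8, 1631/8]
+L2 (α=1/3) → [173/4, 1549/12, 2119/12]
rounded: [43, 129, 177]

query (0,0) [L1,L2] — begin 0,0,0
after L1 α=1/4: [95/4, 7/4, 21]
after L2 α=1/3: [583/6, 209/6, 77/3]
→ [97, 35, 26]

(0,1) stack=L1,L2,L3,L4,L5; from [0,0,0]:
L1 α=1/3: [80/3, 11/3, 139/3]
L2 α=7/8: [94/3, 2321/24, 20/3]
L3 α=0: [94/3, 2321/24, 20/3]
L4 α=1/2: [257/3, 3689/48, 695/6]
L5 α=3/5: [1513/15, 9881/120, 2099/15]
= [101, 82, 140]

query (0,0) [L1,L2,L3,L4,L5] — begin 0,0,0
+L1 (α=1/4) → [95/4, 7/4, 21]
+L2 (α=1/3) → [583/6, 209/6, 77/3]
+L3 (α=1/4) → [1091/8, 293/8, 141/2]
+L4 (α=1/8) → [9125/64, 2587/64, 1013/16]
+L5 (α=4/5) → [40357/320, 21787/320, 14133/80]
rounded: [126, 68, 177]

(1,1) stack=L1,L2,L3,L4,L5; from [0,0,0]:
+L1 (α=1/2) → [119, 169/2, 66]
+L2 (α=1/2) → [353/2, 553/4, 267/2]
+L3 (α=1/3) → [195, 321/2, 271/3]
+L4 (α=4/5) → [215, 497/10, 2263/15]
+L5 (α=1/3) → [463/3, 189/5, 6776/45]
→ [154, 38, 151]

(0,1) stack=L1,L2,L3,L4,L5,L6; from [0,0,0]:
+L1 (α=1/3) → [80/3, 11/3, 139/3]
+L2 (α=7/8) → [94/3, 2321/24, 20/3]
+L3 (α=0) → [94/3, 2321/24, 20/3]
+L4 (α=1/2) → [257/3, 3689/48, 695/6]
+L5 (α=3/5) → [1513/15, 9881/120, 2099/15]
+L6 (α=3/8) → [2953/24, 20681/192, 1567/12]
→ [123, 108, 131]

query (1,0) [L1,L2,L3,L4,L5,L6] — begin 0,0,0
+L1 (α=7/8) → [315/8, 721/8, 1631/8]
+L2 (α=1/3) → [173/4, 1549/12, 2119/12]
+L3 (α=1/2) → [805/8, 3061/24, 3787/24]
+L4 (α=5/6) → [2215/16, 16501/144, 9907/144]
+L5 (α=2/3) → [3047/48, 36373/432, 51667/432]
+L6 (α=2/3) → [5543/144, 151285/1296, 58579/1296]
= [38, 117, 45]


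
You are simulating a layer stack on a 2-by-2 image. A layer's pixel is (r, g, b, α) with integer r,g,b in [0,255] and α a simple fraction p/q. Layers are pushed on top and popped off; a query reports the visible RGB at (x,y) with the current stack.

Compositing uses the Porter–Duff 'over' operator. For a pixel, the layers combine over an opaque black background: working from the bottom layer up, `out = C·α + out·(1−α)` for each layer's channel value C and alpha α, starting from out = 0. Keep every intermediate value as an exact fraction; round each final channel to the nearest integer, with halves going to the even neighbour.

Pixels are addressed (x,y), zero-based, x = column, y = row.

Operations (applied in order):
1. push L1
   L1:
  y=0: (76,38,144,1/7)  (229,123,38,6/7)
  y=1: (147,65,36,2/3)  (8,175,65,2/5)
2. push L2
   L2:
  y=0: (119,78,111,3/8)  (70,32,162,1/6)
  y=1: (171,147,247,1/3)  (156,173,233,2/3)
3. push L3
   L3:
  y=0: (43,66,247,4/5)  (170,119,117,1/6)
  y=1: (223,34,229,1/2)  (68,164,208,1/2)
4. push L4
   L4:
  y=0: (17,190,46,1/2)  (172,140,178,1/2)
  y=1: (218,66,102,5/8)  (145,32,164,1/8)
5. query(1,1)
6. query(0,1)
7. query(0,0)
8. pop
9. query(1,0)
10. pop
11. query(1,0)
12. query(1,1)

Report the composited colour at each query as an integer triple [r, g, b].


query (1,1) [L1,L2,L3,L4] — begin 0,0,0
+L1 (α=2/5) → [16/5, 70, 26]
+L2 (α=2/3) → [1576/15, 416/3, 164]
+L3 (α=1/2) → [1298/15, 454/3, 186]
+L4 (α=1/8) → [11261/120, 1637/12, 733/4]
rounded: [94, 136, 183]

(0,1) stack=L1,L2,L3,L4; from [0,0,0]:
L1 α=2/3: [98, 130/3, 24]
L2 α=1/3: [367/3, 701/9, 295/3]
L3 α=1/2: [518/3, 1007/18, 491/3]
L4 α=5/8: [201, 2987/48, 1001/8]
→ [201, 62, 125]

at x=0,y=0 over L1,L2,L3,L4:
after L1 α=1/7: [76/7, 38/7, 144/7]
after L2 α=3/8: [2879/56, 457/14, 3051/56]
after L3 α=4/5: [12511/280, 4153/70, 58379/280]
after L4 α=1/2: [17271/560, 17453/140, 71259/560]
→ [31, 125, 127]

at x=1,y=0 over L1,L2,L3:
after L1 α=6/7: [1374/7, 738/7, 228/7]
after L2 α=1/6: [3680/21, 1957/21, 379/7]
after L3 α=1/6: [10985/63, 6142/63, 1357/21]
= [174, 97, 65]

(1,0) stack=L1,L2; from [0,0,0]:
L1 α=6/7: [1374/7, 738/7, 228/7]
L2 α=1/6: [3680/21, 1957/21, 379/7]
rounded: [175, 93, 54]

(1,1) stack=L1,L2; from [0,0,0]:
+L1 (α=2/5) → [16/5, 70, 26]
+L2 (α=2/3) → [1576/15, 416/3, 164]
→ [105, 139, 164]


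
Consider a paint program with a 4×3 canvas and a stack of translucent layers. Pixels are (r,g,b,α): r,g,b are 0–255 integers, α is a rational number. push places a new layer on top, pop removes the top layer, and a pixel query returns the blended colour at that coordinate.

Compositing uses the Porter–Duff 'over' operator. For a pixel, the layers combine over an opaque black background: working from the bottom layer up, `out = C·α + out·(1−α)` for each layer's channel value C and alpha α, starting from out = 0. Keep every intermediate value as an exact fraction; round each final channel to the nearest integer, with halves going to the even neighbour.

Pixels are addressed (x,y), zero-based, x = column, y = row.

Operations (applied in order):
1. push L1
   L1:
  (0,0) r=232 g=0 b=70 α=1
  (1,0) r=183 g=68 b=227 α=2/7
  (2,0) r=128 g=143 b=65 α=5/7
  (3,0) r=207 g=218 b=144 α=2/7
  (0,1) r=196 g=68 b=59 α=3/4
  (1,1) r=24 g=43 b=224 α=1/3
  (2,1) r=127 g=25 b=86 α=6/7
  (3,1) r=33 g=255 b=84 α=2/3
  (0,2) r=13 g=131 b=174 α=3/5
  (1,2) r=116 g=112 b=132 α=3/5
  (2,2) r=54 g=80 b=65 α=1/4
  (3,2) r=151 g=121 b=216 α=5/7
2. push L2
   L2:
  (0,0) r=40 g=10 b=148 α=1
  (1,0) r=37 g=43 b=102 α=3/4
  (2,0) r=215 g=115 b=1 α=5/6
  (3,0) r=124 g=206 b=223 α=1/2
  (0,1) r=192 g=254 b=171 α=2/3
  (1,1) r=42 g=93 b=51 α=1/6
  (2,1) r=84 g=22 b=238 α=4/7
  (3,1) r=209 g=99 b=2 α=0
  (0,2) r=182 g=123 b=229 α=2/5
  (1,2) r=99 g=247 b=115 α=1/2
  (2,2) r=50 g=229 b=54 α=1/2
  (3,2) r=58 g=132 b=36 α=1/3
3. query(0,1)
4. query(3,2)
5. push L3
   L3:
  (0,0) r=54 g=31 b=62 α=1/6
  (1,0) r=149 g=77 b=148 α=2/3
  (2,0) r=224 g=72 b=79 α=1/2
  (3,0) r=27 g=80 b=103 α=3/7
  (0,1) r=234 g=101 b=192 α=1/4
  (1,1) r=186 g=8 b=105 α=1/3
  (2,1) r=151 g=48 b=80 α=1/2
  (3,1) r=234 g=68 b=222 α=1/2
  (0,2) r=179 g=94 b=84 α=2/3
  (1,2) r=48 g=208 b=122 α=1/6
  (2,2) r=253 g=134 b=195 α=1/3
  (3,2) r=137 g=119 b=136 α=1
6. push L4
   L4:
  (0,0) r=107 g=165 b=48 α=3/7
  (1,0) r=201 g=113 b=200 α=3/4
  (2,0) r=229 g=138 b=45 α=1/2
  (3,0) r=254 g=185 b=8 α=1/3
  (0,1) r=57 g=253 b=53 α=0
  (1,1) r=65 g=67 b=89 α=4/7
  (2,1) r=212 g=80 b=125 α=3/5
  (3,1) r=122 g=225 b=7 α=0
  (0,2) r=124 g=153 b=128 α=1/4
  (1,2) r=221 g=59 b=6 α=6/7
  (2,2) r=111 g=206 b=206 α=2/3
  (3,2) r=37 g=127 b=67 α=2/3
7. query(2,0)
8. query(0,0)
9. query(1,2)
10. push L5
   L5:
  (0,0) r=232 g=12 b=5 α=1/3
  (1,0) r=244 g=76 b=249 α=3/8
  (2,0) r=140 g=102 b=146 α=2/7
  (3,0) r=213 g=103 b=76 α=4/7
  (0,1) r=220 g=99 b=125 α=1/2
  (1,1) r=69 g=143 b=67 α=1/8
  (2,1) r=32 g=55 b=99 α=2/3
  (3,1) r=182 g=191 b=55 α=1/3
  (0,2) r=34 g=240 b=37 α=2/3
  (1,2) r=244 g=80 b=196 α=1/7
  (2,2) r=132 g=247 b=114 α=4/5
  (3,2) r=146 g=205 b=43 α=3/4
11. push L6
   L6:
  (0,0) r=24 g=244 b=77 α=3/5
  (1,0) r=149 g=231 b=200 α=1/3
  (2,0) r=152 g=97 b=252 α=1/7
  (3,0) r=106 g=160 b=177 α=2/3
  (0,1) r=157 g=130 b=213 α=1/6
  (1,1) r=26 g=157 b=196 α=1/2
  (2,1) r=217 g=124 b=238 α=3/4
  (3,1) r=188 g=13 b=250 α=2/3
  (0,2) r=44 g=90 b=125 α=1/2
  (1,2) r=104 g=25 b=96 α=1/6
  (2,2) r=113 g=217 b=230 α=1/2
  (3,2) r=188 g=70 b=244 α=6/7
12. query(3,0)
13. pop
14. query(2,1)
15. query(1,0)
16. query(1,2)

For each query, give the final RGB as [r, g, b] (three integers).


at x=0,y=1 over L1,L2:
L1 α=3/4: [147, 51, 177/4]
L2 α=2/3: [177, 559/3, 515/4]
= [177, 186, 129]

at x=3,y=2 over L1,L2:
L1 α=5/7: [755/7, 605/7, 1080/7]
L2 α=1/3: [1916/21, 2134/21, 804/7]
→ [91, 102, 115]

at x=2,y=0 over L1,L2,L3,L4:
L1 α=5/7: [640/7, 715/7, 325/7]
L2 α=5/6: [8165/42, 790/7, 60/7]
L3 α=1/2: [17573/84, 647/7, 613/14]
L4 α=1/2: [36809/168, 1613/14, 1243/28]
rounded: [219, 115, 44]

at x=0,y=0 over L1,L2,L3,L4:
after L1 α=1: [232, 0, 70]
after L2 α=1: [40, 10, 148]
after L3 α=1/6: [127/3, 27/2, 401/3]
after L4 α=3/7: [1471/21, 549/7, 2036/21]
→ [70, 78, 97]

at x=1,y=2 over L1,L2,L3,L4:
+L1 (α=3/5) → [348/5, 336/5, 396/5]
+L2 (α=1/2) → [843/10, 1571/10, 971/10]
+L3 (α=1/6) → [313/4, 1987/12, 405/4]
+L4 (α=6/7) → [5617/28, 6235/84, 549/28]
= [201, 74, 20]

(3,0) stack=L1,L2,L3,L4,L5,L6; from [0,0,0]:
+L1 (α=2/7) → [414/7, 436/7, 288/7]
+L2 (α=1/2) → [641/7, 939/7, 1849/14]
+L3 (α=3/7) → [3131/49, 5436/49, 5861/49]
+L4 (α=1/3) → [6236/49, 19937/147, 4038/49]
+L5 (α=4/7) → [60456/343, 40125/343, 27010/343]
+L6 (α=2/3) → [133172/1029, 149885/1029, 148432/1029]
= [129, 146, 144]

query (2,1) [L1,L2,L3,L4,L5] — begin 0,0,0
L1 α=6/7: [762/7, 150/7, 516/7]
L2 α=4/7: [4638/49, 1066/49, 8212/49]
L3 α=1/2: [12037/98, 1709/49, 6066/49]
L4 α=3/5: [43201/245, 15178/245, 30507/245]
L5 α=2/3: [19627/245, 42128/735, 26339/245]
→ [80, 57, 108]

at x=1,y=0 over L1,L2,L3,L4,L5:
after L1 α=2/7: [366/7, 136/7, 454/7]
after L2 α=3/4: [1143/28, 1039/28, 649/7]
after L3 α=2/3: [9487/84, 5351/84, 907/7]
after L4 α=3/4: [60139/336, 33827/336, 5107/28]
after L5 α=3/8: [546647/2688, 245743/2688, 46451/224]
→ [203, 91, 207]

(1,2) stack=L1,L2,L3,L4,L5; from [0,0,0]:
after L1 α=3/5: [348/5, 336/5, 396/5]
after L2 α=1/2: [843/10, 1571/10, 971/10]
after L3 α=1/6: [313/4, 1987/12, 405/4]
after L4 α=6/7: [5617/28, 6235/84, 549/28]
after L5 α=1/7: [20267/98, 7355/98, 4391/98]
= [207, 75, 45]


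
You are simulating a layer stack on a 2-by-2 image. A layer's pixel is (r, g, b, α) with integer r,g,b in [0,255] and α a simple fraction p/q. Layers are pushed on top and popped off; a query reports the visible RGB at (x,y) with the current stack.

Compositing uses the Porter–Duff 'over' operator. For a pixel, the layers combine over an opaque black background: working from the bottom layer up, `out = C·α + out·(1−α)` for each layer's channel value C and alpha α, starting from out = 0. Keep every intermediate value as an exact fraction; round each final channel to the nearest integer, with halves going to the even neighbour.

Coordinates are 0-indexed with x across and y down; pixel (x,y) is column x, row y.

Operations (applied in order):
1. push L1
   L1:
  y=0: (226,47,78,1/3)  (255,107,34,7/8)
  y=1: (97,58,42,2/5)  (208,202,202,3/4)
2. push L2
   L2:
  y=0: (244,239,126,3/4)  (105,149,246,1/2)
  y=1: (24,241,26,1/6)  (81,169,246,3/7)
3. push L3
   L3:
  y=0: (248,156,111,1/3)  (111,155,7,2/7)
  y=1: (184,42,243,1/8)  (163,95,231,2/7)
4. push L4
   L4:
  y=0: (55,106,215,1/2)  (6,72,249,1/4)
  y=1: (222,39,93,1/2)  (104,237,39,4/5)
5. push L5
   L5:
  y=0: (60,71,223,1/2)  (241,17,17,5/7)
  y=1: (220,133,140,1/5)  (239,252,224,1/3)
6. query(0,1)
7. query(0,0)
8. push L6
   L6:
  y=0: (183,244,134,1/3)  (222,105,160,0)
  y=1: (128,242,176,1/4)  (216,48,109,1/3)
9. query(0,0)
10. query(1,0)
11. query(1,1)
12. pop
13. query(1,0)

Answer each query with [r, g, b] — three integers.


(0,1) stack=L1,L2,L3,L4,L5; from [0,0,0]:
+L1 (α=2/5) → [194/5, 116/5, 84/5]
+L2 (α=1/6) → [109/3, 119/2, 55/3]
+L3 (α=1/8) → [1315/24, 917/16, 557/12]
+L4 (α=1/2) → [6643/48, 1541/32, 1673/24]
+L5 (α=1/5) → [9283/60, 521/8, 2513/30]
→ [155, 65, 84]

at x=0,y=0 over L1,L2,L3,L4,L5:
+L1 (α=1/3) → [226/3, 47/3, 26]
+L2 (α=3/4) → [1211/6, 1099/6, 101]
+L3 (α=1/3) → [1955/9, 1567/9, 313/3]
+L4 (α=1/2) → [1225/9, 2521/18, 479/3]
+L5 (α=1/2) → [1765/18, 3799/36, 574/3]
→ [98, 106, 191]

(0,0) stack=L1,L2,L3,L4,L5,L6; from [0,0,0]:
L1 α=1/3: [226/3, 47/3, 26]
L2 α=3/4: [1211/6, 1099/6, 101]
L3 α=1/3: [1955/9, 1567/9, 313/3]
L4 α=1/2: [1225/9, 2521/18, 479/3]
L5 α=1/2: [1765/18, 3799/36, 574/3]
L6 α=1/3: [3412/27, 8191/54, 1550/9]
rounded: [126, 152, 172]

(1,0) stack=L1,L2,L3,L4,L5,L6; from [0,0,0]:
L1 α=7/8: [1785/8, 749/8, 119/4]
L2 α=1/2: [2625/16, 1941/16, 1103/8]
L3 α=2/7: [16677/112, 2095/16, 5627/56]
L4 α=1/4: [50703/448, 7437/64, 30825/224]
L5 α=5/7: [320623/1568, 1451/32, 40345/784]
L6 α=0: [320623/1568, 1451/32, 40345/784]
= [204, 45, 51]

query (1,1) [L1,L2,L3,L4,L5,L6] — begin 0,0,0
after L1 α=3/4: [156, 303/2, 303/2]
after L2 α=3/7: [867/7, 159, 192]
after L3 α=2/7: [6617/49, 985/7, 1422/7]
after L4 α=4/5: [27001/245, 7621/35, 2514/35]
after L5 α=1/3: [37519/245, 24062/105, 12868/105]
after L6 α=1/3: [127958/735, 53164/315, 37181/315]
= [174, 169, 118]

(1,0) stack=L1,L2,L3,L4,L5; from [0,0,0]:
L1 α=7/8: [1785/8, 749/8, 119/4]
L2 α=1/2: [2625/16, 1941/16, 1103/8]
L3 α=2/7: [16677/112, 2095/16, 5627/56]
L4 α=1/4: [50703/448, 7437/64, 30825/224]
L5 α=5/7: [320623/1568, 1451/32, 40345/784]
→ [204, 45, 51]


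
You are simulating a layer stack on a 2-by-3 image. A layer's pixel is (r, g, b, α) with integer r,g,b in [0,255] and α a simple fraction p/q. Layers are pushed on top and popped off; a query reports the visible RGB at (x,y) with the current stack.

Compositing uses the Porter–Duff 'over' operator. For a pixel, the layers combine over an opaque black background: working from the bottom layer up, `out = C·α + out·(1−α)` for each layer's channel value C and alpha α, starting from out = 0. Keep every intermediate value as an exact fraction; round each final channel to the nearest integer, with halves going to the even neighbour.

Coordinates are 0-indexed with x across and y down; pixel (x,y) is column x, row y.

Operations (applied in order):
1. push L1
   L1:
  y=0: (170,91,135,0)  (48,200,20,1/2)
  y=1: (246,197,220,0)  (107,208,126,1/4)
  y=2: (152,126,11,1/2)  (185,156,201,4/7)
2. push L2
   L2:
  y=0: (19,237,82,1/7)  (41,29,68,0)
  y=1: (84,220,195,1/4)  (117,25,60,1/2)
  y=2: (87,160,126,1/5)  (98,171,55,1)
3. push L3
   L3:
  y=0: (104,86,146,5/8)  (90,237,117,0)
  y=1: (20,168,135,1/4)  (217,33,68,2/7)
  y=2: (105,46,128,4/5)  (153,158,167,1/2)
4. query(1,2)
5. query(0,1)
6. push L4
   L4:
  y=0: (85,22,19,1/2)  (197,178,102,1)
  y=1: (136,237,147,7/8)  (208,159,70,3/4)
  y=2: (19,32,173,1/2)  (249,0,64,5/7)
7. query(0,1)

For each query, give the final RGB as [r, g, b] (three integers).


(1,2) stack=L1,L2,L3; from [0,0,0]:
L1 α=4/7: [740/7, 624/7, 804/7]
L2 α=1: [98, 171, 55]
L3 α=1/2: [251/2, 329/2, 111]
→ [126, 164, 111]

query (0,1) [L1,L2,L3] — begin 0,0,0
+L1 (α=0) → [0, 0, 0]
+L2 (α=1/4) → [21, 55, 195/4]
+L3 (α=1/4) → [83/4, 333/4, 1125/16]
→ [21, 83, 70]

query (0,1) [L1,L2,L3,L4] — begin 0,0,0
after L1 α=0: [0, 0, 0]
after L2 α=1/4: [21, 55, 195/4]
after L3 α=1/4: [83/4, 333/4, 1125/16]
after L4 α=7/8: [3891/32, 6969/32, 17589/128]
→ [122, 218, 137]


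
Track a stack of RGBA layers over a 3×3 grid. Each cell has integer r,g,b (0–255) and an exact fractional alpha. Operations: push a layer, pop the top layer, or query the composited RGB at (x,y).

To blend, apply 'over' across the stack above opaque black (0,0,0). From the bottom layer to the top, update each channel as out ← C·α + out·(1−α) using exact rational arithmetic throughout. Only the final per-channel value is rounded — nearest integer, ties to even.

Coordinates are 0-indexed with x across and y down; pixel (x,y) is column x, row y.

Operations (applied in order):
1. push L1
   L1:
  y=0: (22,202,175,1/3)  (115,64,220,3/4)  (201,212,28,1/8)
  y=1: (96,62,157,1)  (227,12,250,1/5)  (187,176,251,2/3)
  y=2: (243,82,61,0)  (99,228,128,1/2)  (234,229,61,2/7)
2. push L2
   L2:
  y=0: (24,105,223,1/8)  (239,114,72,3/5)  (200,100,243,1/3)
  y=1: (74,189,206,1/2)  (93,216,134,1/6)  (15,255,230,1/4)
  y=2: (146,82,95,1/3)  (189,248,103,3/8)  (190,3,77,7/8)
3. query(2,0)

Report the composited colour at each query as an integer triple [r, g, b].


at x=2,y=0 over L1,L2:
+L1 (α=1/8) → [201/8, 53/2, 7/2]
+L2 (α=1/3) → [1001/12, 51, 250/3]
→ [83, 51, 83]


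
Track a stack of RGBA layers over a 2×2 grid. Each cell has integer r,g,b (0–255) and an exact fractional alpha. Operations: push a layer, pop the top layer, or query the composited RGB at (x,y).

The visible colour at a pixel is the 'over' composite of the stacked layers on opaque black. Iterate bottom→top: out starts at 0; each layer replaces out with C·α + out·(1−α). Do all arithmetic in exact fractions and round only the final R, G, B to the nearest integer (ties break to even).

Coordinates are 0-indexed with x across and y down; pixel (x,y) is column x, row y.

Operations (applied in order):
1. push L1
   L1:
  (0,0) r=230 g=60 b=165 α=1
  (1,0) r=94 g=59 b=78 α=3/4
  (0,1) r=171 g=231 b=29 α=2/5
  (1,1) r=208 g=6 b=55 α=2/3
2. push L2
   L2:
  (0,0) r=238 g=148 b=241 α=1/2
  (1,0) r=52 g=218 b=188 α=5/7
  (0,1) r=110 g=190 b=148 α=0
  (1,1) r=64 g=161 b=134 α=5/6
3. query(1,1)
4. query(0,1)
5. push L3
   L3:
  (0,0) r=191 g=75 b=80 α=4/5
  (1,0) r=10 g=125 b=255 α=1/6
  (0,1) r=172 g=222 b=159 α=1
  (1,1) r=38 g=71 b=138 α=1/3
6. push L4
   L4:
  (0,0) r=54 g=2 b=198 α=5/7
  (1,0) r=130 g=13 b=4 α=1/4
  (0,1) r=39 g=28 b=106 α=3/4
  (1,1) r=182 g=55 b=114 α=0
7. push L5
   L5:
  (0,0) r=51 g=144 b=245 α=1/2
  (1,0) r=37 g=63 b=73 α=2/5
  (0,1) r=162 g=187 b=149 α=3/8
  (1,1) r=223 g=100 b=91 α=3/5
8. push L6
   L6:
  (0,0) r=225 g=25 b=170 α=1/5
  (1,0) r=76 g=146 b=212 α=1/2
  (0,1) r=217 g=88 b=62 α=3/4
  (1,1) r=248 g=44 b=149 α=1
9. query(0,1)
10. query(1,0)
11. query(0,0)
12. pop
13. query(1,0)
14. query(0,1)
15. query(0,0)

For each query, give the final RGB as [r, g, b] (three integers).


(1,1) stack=L1,L2; from [0,0,0]:
+L1 (α=2/3) → [416/3, 4, 110/3]
+L2 (α=5/6) → [688/9, 809/6, 1060/9]
= [76, 135, 118]

query (0,1) [L1,L2] — begin 0,0,0
+L1 (α=2/5) → [342/5, 462/5, 58/5]
+L2 (α=0) → [342/5, 462/5, 58/5]
→ [68, 92, 12]

at x=0,y=1 over L1,L2,L3,L4,L5,L6:
+L1 (α=2/5) → [342/5, 462/5, 58/5]
+L2 (α=0) → [342/5, 462/5, 58/5]
+L3 (α=1) → [172, 222, 159]
+L4 (α=3/4) → [289/4, 153/2, 477/4]
+L5 (α=3/8) → [3389/32, 1887/16, 4173/32]
+L6 (α=3/4) → [24221/128, 6111/64, 10125/128]
= [189, 95, 79]

(1,0) stack=L1,L2,L3,L4,L5,L6; from [0,0,0]:
+L1 (α=3/4) → [141/2, 177/4, 117/2]
+L2 (α=5/7) → [401/7, 2357/14, 151]
+L3 (α=1/6) → [2075/42, 13535/84, 505/3]
+L4 (α=1/4) → [3895/56, 13899/112, 509/4]
+L5 (α=2/5) → [15829/280, 55809/560, 2111/20]
+L6 (α=1/2) → [37109/560, 137569/1120, 6351/40]
rounded: [66, 123, 159]

at x=0,y=0 over L1,L2,L3,L4,L5,L6:
after L1 α=1: [230, 60, 165]
after L2 α=1/2: [234, 104, 203]
after L3 α=4/5: [998/5, 404/5, 523/5]
after L4 α=5/7: [478/5, 858/35, 5996/35]
after L5 α=1/2: [733/10, 2949/35, 14571/70]
after L6 α=1/5: [2591/25, 12671/175, 35092/175]
= [104, 72, 201]

(1,0) stack=L1,L2,L3,L4,L5; from [0,0,0]:
after L1 α=3/4: [141/2, 177/4, 117/2]
after L2 α=5/7: [401/7, 2357/14, 151]
after L3 α=1/6: [2075/42, 13535/84, 505/3]
after L4 α=1/4: [3895/56, 13899/112, 509/4]
after L5 α=2/5: [15829/280, 55809/560, 2111/20]
→ [57, 100, 106]

at x=0,y=1 over L1,L2,L3,L4,L5:
L1 α=2/5: [342/5, 462/5, 58/5]
L2 α=0: [342/5, 462/5, 58/5]
L3 α=1: [172, 222, 159]
L4 α=3/4: [289/4, 153/2, 477/4]
L5 α=3/8: [3389/32, 1887/16, 4173/32]
rounded: [106, 118, 130]

query (0,0) [L1,L2,L3,L4,L5] — begin 0,0,0
+L1 (α=1) → [230, 60, 165]
+L2 (α=1/2) → [234, 104, 203]
+L3 (α=4/5) → [998/5, 404/5, 523/5]
+L4 (α=5/7) → [478/5, 858/35, 5996/35]
+L5 (α=1/2) → [733/10, 2949/35, 14571/70]
= [73, 84, 208]
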